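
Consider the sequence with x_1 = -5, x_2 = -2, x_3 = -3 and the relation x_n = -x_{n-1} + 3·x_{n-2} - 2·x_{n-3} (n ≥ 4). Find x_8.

Step forward from the initial values:
x_4 = 7;  x_5 = -12;  x_6 = 39;  x_7 = -89;  x_8 = 230.

230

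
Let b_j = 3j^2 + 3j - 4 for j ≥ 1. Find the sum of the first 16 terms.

Over j = 1..16: Σj = 136, Σj² = 1496.
Total = (3)·1496 + (3)·136 + (-4)·16 = 4832.

4832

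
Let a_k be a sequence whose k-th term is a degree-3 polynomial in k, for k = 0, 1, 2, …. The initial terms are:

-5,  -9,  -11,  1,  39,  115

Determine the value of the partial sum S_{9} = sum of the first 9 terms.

1st diffs: -4, -2, 12, 38, 76.
2nd diffs: 2, 14, 26, 38.
3rd diffs: 12, 12, 12 (constant).
Newton forward-difference form: a_k = -5 + (-4)·C(k,1) + 2·C(k,2) + 12·C(k,3).
Continuing: 241, 429, 691.
Summing k = 0..8 (9 terms) gives 1491.

1491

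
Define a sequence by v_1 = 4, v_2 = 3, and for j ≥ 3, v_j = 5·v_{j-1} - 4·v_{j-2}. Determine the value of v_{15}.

-89478481

v_3 = -1, v_4 = -17, v_5 = -81, …, v_{12} = -1398097, v_{13} = -5592401, v_{14} = -22369617, v_{15} = -89478481.
(Characteristic roots are 4 and 1.)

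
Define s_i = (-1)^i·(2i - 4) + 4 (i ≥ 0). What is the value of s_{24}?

(-1)^24 = 1; 2i - 4 at i=24 is 44; so s_{24} = 48.

48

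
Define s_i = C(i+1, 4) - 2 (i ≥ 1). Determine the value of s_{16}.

C(17, 4) = 2380, so s_{16} = 2378.

2378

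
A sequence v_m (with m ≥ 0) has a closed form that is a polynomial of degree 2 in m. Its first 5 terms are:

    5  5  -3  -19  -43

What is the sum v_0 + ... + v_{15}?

1st diffs: 0, -8, -16, -24.
2nd diffs: -8, -8, -8 (constant).
So v_m = -4m^2 + 4m + 5.
Continuing: …, -75, -115, -163, -219, …, v_{15} = -835.
Summing m = 0..15 (16 terms) gives -4400.

-4400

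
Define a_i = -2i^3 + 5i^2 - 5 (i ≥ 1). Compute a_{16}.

-6917

a_{16} = -2·16^3 + 5·16^2 - 5 = -6917.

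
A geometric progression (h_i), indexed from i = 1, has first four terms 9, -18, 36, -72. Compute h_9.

Common ratio r = -2.
h_i = 9·(-2)^(i-1).
h_9 = 9·(-2)^8 = 2304.

2304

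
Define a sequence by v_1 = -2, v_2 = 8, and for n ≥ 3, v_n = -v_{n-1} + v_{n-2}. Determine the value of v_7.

-74

Step forward from the initial values:
v_3 = -10  v_4 = 18  v_5 = -28  v_6 = 46  v_7 = -74.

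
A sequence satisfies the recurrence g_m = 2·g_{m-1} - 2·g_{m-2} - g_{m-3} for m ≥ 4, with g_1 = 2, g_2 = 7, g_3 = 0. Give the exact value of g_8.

135

Step forward from the initial values:
g_4 = -16  g_5 = -39  g_6 = -46  g_7 = 2  g_8 = 135.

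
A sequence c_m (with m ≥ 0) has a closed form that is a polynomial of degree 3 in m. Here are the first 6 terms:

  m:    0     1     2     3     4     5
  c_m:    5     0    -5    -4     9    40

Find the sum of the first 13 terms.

3965

1st diffs: -5, -5, 1, 13, 31.
2nd diffs: 0, 6, 12, 18.
3rd diffs: 6, 6, 6 (constant).
Newton forward-difference form: c_m = 5 + (-5)·C(m,1) + 6·C(m,3).
Continuing: …, 95, 180, 301, 464, …, c_{12} = 1265.
Summing m = 0..12 (13 terms) gives 3965.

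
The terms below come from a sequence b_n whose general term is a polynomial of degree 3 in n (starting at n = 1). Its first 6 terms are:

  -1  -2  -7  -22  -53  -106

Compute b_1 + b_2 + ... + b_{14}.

1st diffs: -1, -5, -15, -31, -53.
2nd diffs: -4, -10, -16, -22.
3rd diffs: -6, -6, -6 (constant).
Newton forward-difference form: b_n = -1 + (-1)·C(n-1,1) + (-4)·C(n-1,2) + (-6)·C(n-1,3).
Continuing: …, -187, -302, -457, -658, …, b_{14} = -2042.
Summing n = 1..14 (14 terms) gives -7567.

-7567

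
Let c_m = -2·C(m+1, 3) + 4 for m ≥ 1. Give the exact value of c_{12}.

-568

C(13, 3) = 286, so c_{12} = -568.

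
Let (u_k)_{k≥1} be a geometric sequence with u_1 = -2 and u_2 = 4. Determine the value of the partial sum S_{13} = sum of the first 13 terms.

-5462

Common ratio r = -2.
u_k = (-2)·(-2)^(k-1).
S = (-2)·((-2)^13 - 1)/(-2 - 1) = (-2)·(-8192 - 1)/(-3) = -5462.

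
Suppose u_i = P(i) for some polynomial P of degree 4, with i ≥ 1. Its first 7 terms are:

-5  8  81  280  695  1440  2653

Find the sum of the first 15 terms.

190752

1st diffs: 13, 73, 199, 415, 745, 1213.
2nd diffs: 60, 126, 216, 330, 468.
3rd diffs: 66, 90, 114, 138.
4th diffs: 24, 24, 24 (constant).
Newton forward-difference form: u_i = -5 + 13·C(i-1,1) + 60·C(i-1,2) + 66·C(i-1,3) + 24·C(i-1,4).
Continuing: …, 4496, 7155, 10840, 15785, …, u_{15} = 53685.
Summing i = 1..15 (15 terms) gives 190752.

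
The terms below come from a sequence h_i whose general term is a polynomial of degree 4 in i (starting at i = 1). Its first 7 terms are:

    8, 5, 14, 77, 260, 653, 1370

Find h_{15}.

40370

1st diffs: -3, 9, 63, 183, 393, 717.
2nd diffs: 12, 54, 120, 210, 324.
3rd diffs: 42, 66, 90, 114.
4th diffs: 24, 24, 24 (constant).
Newton forward-difference form: h_i = 8 + (-3)·C(i-1,1) + 12·C(i-1,2) + 42·C(i-1,3) + 24·C(i-1,4).
At i = 15: i-1 = 14, so h_{15} = 8 - 42 + 1092 + 15288 + 24024 = 40370.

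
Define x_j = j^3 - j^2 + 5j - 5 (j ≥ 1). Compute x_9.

x_9 = 1·9^3 - 1·9^2 + 5·9 - 5 = 688.

688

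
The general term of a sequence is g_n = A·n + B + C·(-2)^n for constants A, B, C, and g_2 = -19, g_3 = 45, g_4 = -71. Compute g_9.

Plug in n = 2, 3, 4: 2A + B + 4C = -19; 3A + B - 8C = 45; 4A + B + 16C = -71.
Subtracting the first from the second: A - 12C = 64.
Subtracting the second from the third: A + 24C = -116.
Solving: C = -5, A = 4, then B = -7.
Therefore g_9 = 36 + (-7) + (-5)·(-512) = 2589.

2589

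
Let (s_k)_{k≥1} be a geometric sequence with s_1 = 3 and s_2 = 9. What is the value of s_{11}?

177147

Common ratio r = 3.
s_k = 3·3^(k-1).
s_{11} = 3·3^10 = 177147.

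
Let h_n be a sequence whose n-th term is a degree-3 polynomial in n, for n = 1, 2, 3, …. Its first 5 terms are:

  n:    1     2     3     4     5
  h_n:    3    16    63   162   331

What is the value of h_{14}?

7972

1st diffs: 13, 47, 99, 169.
2nd diffs: 34, 52, 70.
3rd diffs: 18, 18 (constant).
Newton forward-difference form: h_n = 3 + 13·C(n-1,1) + 34·C(n-1,2) + 18·C(n-1,3).
At n = 14: n-1 = 13, so h_{14} = 3 + 169 + 2652 + 5148 = 7972.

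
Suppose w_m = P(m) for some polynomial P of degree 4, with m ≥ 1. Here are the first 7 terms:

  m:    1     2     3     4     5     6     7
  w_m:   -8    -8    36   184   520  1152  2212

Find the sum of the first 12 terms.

1st diffs: 0, 44, 148, 336, 632, 1060.
2nd diffs: 44, 104, 188, 296, 428.
3rd diffs: 60, 84, 108, 132.
4th diffs: 24, 24, 24 (constant).
Newton forward-difference form: w_m = -8 + 44·C(m-1,2) + 60·C(m-1,3) + 24·C(m-1,4).
Continuing: …, 3856, 6264, 9640, 14212, …, w_{12} = 20232.
Summing m = 1..12 (12 terms) gives 58292.

58292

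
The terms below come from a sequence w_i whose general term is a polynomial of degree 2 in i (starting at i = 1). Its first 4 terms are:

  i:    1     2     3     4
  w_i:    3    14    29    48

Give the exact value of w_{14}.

1st diffs: 11, 15, 19.
2nd diffs: 4, 4 (constant).
Newton forward-difference form: w_i = 3 + 11·C(i-1,1) + 4·C(i-1,2).
At i = 14: i-1 = 13, so w_{14} = 3 + 143 + 312 = 458.

458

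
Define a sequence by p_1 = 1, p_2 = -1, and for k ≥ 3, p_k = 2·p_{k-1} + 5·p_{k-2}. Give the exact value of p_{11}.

Applying the relation repeatedly:
p_3 = 3; p_4 = 1; p_5 = 17; p_6 = 39; p_7 = 163; p_8 = 521; p_9 = 1857; p_{10} = 6319; p_{11} = 21923.

21923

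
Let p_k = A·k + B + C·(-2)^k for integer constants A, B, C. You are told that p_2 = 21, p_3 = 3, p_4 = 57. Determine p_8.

561

Plug in k = 2, 3, 4: 2A + B + 4C = 21; 3A + B - 8C = 3; 4A + B + 16C = 57.
Subtracting the first from the second: A - 12C = -18.
Subtracting the second from the third: A + 24C = 54.
Solving: C = 2, A = 6, then B = 1.
Therefore p_8 = 48 + 1 + 2·256 = 561.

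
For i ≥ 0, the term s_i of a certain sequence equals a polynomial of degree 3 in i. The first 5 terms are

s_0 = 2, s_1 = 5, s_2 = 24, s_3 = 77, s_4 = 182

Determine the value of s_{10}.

1st diffs: 3, 19, 53, 105.
2nd diffs: 16, 34, 52.
3rd diffs: 18, 18 (constant).
So s_i = 3i^3 - i^2 + i + 2.
Evaluating at i = 10 gives s_{10} = 2912.

2912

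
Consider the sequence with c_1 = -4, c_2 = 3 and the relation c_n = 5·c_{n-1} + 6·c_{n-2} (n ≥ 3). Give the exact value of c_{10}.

-1439667

Iterate the recurrence:
c_3 = -9;  c_4 = -27;  c_5 = -189;  c_6 = -1107;  c_7 = -6669;  c_8 = -39987;  c_9 = -239949;  c_{10} = -1439667.
(Characteristic roots are 6 and -1.)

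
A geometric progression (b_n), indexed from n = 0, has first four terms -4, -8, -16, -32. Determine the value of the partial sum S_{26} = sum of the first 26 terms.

Common ratio r = 2.
b_n = (-4)·2^(n-0).
S = (-4)·(2^26 - 1)/(2 - 1) = (-4)·(67108864 - 1)/(1) = -268435452.

-268435452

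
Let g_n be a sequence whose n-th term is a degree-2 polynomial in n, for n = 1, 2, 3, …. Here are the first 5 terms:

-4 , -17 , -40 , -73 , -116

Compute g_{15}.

-1096

1st diffs: -13, -23, -33, -43.
2nd diffs: -10, -10, -10 (constant).
So g_n = -5n^2 + 2n - 1.
Evaluating at n = 15 gives g_{15} = -1096.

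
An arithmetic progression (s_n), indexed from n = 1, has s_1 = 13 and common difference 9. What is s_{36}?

s_n = 13 + (n - 1)·9.
s_{36} = 13 + 35·9 = 328.

328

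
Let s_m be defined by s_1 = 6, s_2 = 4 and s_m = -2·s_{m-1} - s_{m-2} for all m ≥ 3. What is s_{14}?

124

Applying the relation repeatedly:
s_3 = -14, s_4 = 24, s_5 = -34, …, s_{11} = -94, s_{12} = 104, s_{13} = -114, s_{14} = 124.
(Characteristic roots are -1 and -1.)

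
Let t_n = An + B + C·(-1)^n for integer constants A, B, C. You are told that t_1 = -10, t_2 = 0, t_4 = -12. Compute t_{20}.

Plug in n = 1, 2, 4: A + B - C = -10; 2A + B + C = 0; 4A + B + C = -12.
Subtracting the first from the second: A + 2C = 10.
Subtracting the second from the third: 2A = -12.
Solving: C = 8, A = -6, then B = 4.
Therefore t_{20} = -120 + 4 + 8·1 = -108.

-108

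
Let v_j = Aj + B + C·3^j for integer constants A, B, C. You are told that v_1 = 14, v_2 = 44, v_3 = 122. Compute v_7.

8786

At j = 1, 2, 3: A + B + 3C = 14; 2A + B + 9C = 44; 3A + B + 27C = 122.
Subtracting the first from the second: A + 6C = 30.
Subtracting the second from the third: A + 18C = 78.
Solving: C = 4, A = 6, then B = -4.
So v_j = 6·j + (-4) + 4·3^j; at j=7 this is 8786.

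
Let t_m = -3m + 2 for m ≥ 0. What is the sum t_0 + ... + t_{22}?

-713

Over m = 0..22: Σm = 253.
Total = (-3)·253 + (2)·23 = -713.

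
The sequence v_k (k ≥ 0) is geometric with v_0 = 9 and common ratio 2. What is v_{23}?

75497472

v_k = 9·2^(k-0).
v_{23} = 9·2^23 = 75497472.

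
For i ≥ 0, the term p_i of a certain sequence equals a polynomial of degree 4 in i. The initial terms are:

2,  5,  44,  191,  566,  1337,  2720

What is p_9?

13421

1st diffs: 3, 39, 147, 375, 771, 1383.
2nd diffs: 36, 108, 228, 396, 612.
3rd diffs: 72, 120, 168, 216.
4th diffs: 48, 48, 48 (constant).
So p_i = 2i^4 + 4i^2 - 3i + 2.
Evaluating at i = 9 gives p_9 = 13421.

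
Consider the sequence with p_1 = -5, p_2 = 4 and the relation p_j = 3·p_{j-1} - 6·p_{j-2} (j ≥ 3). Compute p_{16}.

Applying the relation repeatedly:
p_3 = 42  p_4 = 102  p_5 = 54  …  p_{13} = -263898  p_{14} = -876258  p_{15} = -1045386  p_{16} = 2121390.

2121390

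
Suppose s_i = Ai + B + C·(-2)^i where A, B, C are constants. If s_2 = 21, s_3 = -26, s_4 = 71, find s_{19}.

Plug in i = 2, 3, 4: 2A + B + 4C = 21; 3A + B - 8C = -26; 4A + B + 16C = 71.
Subtracting the first from the second: A - 12C = -47.
Subtracting the second from the third: A + 24C = 97.
Solving: C = 4, A = 1, then B = 3.
So s_i = 1·i + 3 + 4·(-2)^i; at i=19 this is -2097130.

-2097130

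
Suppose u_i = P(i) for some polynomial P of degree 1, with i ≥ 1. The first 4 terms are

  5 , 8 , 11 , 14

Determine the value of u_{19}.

59

1st diffs: 3, 3, 3 (constant).
So u_i = 3i + 2.
Evaluating at i = 19 gives u_{19} = 59.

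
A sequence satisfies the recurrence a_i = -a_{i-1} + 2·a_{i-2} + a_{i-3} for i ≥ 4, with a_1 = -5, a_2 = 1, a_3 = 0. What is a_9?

51

a_4 = -3, a_5 = 4, a_6 = -10, a_7 = 15, a_8 = -31, a_9 = 51.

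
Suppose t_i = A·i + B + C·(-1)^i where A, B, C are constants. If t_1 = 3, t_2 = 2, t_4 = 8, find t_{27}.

81

Write the equations: A + B - C = 3; 2A + B + C = 2; 4A + B + C = 8.
Subtracting the first from the second: A + 2C = -1.
Subtracting the second from the third: 2A = 6.
Solving: C = -2, A = 3, then B = -2.
So t_i = 3·i + (-2) + (-2)·(-1)^i; at i=27 this is 81.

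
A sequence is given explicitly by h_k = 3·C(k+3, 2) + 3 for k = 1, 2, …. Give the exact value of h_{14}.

C(17, 2) = 136, so h_{14} = 411.

411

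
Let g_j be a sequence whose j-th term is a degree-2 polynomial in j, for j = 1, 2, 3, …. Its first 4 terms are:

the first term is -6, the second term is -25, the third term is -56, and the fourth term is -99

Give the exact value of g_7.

-300

1st diffs: -19, -31, -43.
2nd diffs: -12, -12 (constant).
Newton forward-difference form: g_j = -6 + (-19)·C(j-1,1) + (-12)·C(j-1,2).
At j = 7: j-1 = 6, so g_7 = -6 - 114 - 180 = -300.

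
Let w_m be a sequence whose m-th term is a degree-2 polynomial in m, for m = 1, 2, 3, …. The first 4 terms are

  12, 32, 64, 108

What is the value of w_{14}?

1st diffs: 20, 32, 44.
2nd diffs: 12, 12 (constant).
Newton forward-difference form: w_m = 12 + 20·C(m-1,1) + 12·C(m-1,2).
At m = 14: m-1 = 13, so w_{14} = 12 + 260 + 936 = 1208.

1208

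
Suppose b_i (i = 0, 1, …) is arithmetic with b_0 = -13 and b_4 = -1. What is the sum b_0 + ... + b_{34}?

1330

Common difference d = (-1 - (-13)) / (4 - 0) = 3.
b_i = -13 + (i - 0)·3.
b_{34} = 89; S = 35·(-13 + 89)/2 = 1330.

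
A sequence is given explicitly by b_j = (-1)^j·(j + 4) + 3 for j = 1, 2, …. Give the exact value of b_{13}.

-14

(-1)^13 = -1; j + 4 at j=13 is 17; so b_{13} = -14.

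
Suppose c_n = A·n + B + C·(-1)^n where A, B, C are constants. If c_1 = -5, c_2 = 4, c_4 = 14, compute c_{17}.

At n = 1, 2, 4: A + B - C = -5; 2A + B + C = 4; 4A + B + C = 14.
Subtracting the first from the second: A + 2C = 9.
Subtracting the second from the third: 2A = 10.
Solving: C = 2, A = 5, then B = -8.
So c_n = 5·n + (-8) + 2·(-1)^n; at n=17 this is 75.

75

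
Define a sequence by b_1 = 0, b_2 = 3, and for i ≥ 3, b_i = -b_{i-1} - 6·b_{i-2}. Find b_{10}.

b_3 = -3;  b_4 = -15;  b_5 = 33;  b_6 = 57;  b_7 = -255;  b_8 = -87;  b_9 = 1617;  b_{10} = -1095.

-1095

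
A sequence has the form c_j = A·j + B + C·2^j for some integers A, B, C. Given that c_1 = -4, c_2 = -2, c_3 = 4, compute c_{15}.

Plug in j = 1, 2, 3: A + B + 2C = -4; 2A + B + 4C = -2; 3A + B + 8C = 4.
Subtracting the first from the second: A + 2C = 2.
Subtracting the second from the third: A + 4C = 6.
Solving: C = 2, A = -2, then B = -6.
Hence c_{15} = -2·15 + (-6) + 2·32768 = 65500.

65500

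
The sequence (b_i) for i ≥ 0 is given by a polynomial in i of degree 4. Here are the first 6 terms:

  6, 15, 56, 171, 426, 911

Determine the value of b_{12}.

23346

1st diffs: 9, 41, 115, 255, 485.
2nd diffs: 32, 74, 140, 230.
3rd diffs: 42, 66, 90.
4th diffs: 24, 24 (constant).
Newton forward-difference form: b_i = 6 + 9·C(i,1) + 32·C(i,2) + 42·C(i,3) + 24·C(i,4).
At i = 12: i = 12, so b_{12} = 6 + 108 + 2112 + 9240 + 11880 = 23346.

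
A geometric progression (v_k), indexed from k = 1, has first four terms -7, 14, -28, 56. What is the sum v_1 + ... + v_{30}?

2505397587

Common ratio r = -2.
v_k = (-7)·(-2)^(k-1).
S = (-7)·((-2)^30 - 1)/(-2 - 1) = (-7)·(1073741824 - 1)/(-3) = 2505397587.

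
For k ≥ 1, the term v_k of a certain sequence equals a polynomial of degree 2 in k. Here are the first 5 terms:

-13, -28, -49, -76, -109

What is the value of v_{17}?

1st diffs: -15, -21, -27, -33.
2nd diffs: -6, -6, -6 (constant).
Newton forward-difference form: v_k = -13 + (-15)·C(k-1,1) + (-6)·C(k-1,2).
At k = 17: k-1 = 16, so v_{17} = -13 - 240 - 720 = -973.

-973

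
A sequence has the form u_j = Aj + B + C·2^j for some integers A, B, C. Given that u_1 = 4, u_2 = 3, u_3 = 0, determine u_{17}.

-131050

At j = 1, 2, 3: A + B + 2C = 4; 2A + B + 4C = 3; 3A + B + 8C = 0.
Subtracting the first from the second: A + 2C = -1.
Subtracting the second from the third: A + 4C = -3.
Solving: C = -1, A = 1, then B = 5.
Therefore u_{17} = 17 + 5 + (-1)·131072 = -131050.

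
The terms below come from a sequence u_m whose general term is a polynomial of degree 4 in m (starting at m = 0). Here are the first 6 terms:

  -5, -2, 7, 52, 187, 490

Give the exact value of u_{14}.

35527

1st diffs: 3, 9, 45, 135, 303.
2nd diffs: 6, 36, 90, 168.
3rd diffs: 30, 54, 78.
4th diffs: 24, 24 (constant).
So u_m = m^4 - m^3 - m^2 + 4m - 5.
Evaluating at m = 14 gives u_{14} = 35527.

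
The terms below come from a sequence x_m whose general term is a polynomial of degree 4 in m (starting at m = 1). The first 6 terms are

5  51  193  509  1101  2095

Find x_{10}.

1st diffs: 46, 142, 316, 592, 994.
2nd diffs: 96, 174, 276, 402.
3rd diffs: 78, 102, 126.
4th diffs: 24, 24 (constant).
Newton forward-difference form: x_m = 5 + 46·C(m-1,1) + 96·C(m-1,2) + 78·C(m-1,3) + 24·C(m-1,4).
At m = 10: m-1 = 9, so x_{10} = 5 + 414 + 3456 + 6552 + 3024 = 13451.

13451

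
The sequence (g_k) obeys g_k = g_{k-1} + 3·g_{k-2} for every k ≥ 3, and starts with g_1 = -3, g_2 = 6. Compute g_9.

429

Compute successive terms:
g_3 = -3; g_4 = 15; g_5 = 6; g_6 = 51; g_7 = 69; g_8 = 222; g_9 = 429.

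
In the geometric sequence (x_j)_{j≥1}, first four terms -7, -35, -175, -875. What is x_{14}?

Common ratio r = 5.
x_j = (-7)·5^(j-1).
x_{14} = (-7)·5^13 = -8544921875.

-8544921875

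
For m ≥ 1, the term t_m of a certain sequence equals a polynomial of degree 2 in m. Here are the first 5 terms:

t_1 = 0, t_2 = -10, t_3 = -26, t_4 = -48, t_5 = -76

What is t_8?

-196

1st diffs: -10, -16, -22, -28.
2nd diffs: -6, -6, -6 (constant).
So t_m = -3m^2 - m + 4.
Evaluating at m = 8 gives t_8 = -196.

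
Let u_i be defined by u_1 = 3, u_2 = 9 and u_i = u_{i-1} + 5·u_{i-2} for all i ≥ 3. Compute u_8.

Step forward from the initial values:
u_3 = 24, u_4 = 69, u_5 = 189, u_6 = 534, u_7 = 1479, u_8 = 4149.

4149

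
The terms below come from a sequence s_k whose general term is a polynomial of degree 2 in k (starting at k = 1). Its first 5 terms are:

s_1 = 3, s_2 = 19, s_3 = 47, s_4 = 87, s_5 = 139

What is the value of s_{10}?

579

1st diffs: 16, 28, 40, 52.
2nd diffs: 12, 12, 12 (constant).
Newton forward-difference form: s_k = 3 + 16·C(k-1,1) + 12·C(k-1,2).
At k = 10: k-1 = 9, so s_{10} = 3 + 144 + 432 = 579.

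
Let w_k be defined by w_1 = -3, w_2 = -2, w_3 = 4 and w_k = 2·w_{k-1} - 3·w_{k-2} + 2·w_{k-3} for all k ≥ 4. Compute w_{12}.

Iterate the recurrence:
w_4 = 8;  w_5 = 0;  w_6 = -16;  w_7 = -16;  w_8 = 16;  w_9 = 48;  w_{10} = 16;  w_{11} = -80;  w_{12} = -112.

-112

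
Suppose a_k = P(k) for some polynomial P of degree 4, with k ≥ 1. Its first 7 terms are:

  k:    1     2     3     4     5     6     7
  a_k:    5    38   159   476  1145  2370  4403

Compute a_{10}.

1st diffs: 33, 121, 317, 669, 1225, 2033.
2nd diffs: 88, 196, 352, 556, 808.
3rd diffs: 108, 156, 204, 252.
4th diffs: 48, 48, 48 (constant).
So a_k = 2k^4 - 2k^3 + 6k^2 - k.
Evaluating at k = 10 gives a_{10} = 18590.

18590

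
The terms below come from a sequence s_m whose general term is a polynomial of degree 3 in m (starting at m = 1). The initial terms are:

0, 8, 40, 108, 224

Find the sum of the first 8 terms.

2408

1st diffs: 8, 32, 68, 116.
2nd diffs: 24, 36, 48.
3rd diffs: 12, 12 (constant).
Newton forward-difference form: s_m = 8·C(m-1,1) + 24·C(m-1,2) + 12·C(m-1,3).
Continuing: 400, 648, 980.
Summing m = 1..8 (8 terms) gives 2408.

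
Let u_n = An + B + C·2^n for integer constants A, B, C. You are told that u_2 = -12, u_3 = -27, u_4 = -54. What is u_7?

-399

Write the equations: 2A + B + 4C = -12; 3A + B + 8C = -27; 4A + B + 16C = -54.
Subtracting the first from the second: A + 4C = -15.
Subtracting the second from the third: A + 8C = -27.
Solving: C = -3, A = -3, then B = 6.
So u_n = -3·n + 6 + (-3)·2^n; at n=7 this is -399.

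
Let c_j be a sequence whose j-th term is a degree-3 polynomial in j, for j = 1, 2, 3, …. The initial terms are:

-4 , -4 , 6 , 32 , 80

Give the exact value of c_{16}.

3776

1st diffs: 0, 10, 26, 48.
2nd diffs: 10, 16, 22.
3rd diffs: 6, 6 (constant).
Newton forward-difference form: c_j = -4 + 10·C(j-1,2) + 6·C(j-1,3).
At j = 16: j-1 = 15, so c_{16} = -4 + 1050 + 2730 = 3776.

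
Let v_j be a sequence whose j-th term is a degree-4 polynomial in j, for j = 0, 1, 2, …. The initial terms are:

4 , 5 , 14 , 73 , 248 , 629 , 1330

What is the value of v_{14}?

1st diffs: 1, 9, 59, 175, 381, 701.
2nd diffs: 8, 50, 116, 206, 320.
3rd diffs: 42, 66, 90, 114.
4th diffs: 24, 24, 24 (constant).
Newton forward-difference form: v_j = 4 + 1·C(j,1) + 8·C(j,2) + 42·C(j,3) + 24·C(j,4).
At j = 14: j = 14, so v_{14} = 4 + 14 + 728 + 15288 + 24024 = 40058.

40058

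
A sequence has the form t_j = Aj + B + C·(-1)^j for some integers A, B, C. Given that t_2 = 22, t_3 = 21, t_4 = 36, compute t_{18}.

At j = 2, 3, 4: 2A + B + C = 22; 3A + B - C = 21; 4A + B + C = 36.
Subtracting the first from the second: A - 2C = -1.
Subtracting the second from the third: A + 2C = 15.
Solving: C = 4, A = 7, then B = 4.
Hence t_{18} = 7·18 + 4 + 4·1 = 134.

134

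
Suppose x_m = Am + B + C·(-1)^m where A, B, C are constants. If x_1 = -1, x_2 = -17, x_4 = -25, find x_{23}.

At m = 1, 2, 4: A + B - C = -1; 2A + B + C = -17; 4A + B + C = -25.
Subtracting the first from the second: A + 2C = -16.
Subtracting the second from the third: 2A = -8.
Solving: C = -6, A = -4, then B = -3.
Therefore x_{23} = -92 + (-3) + (-6)·(-1) = -89.

-89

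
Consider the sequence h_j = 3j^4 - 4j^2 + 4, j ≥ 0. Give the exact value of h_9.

h_9 = 3·9^4 - 4·9^2 + 4 = 19363.

19363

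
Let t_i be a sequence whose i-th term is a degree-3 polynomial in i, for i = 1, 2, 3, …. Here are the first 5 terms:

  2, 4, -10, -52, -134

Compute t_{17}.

1st diffs: 2, -14, -42, -82.
2nd diffs: -16, -28, -40.
3rd diffs: -12, -12 (constant).
Newton forward-difference form: t_i = 2 + 2·C(i-1,1) + (-16)·C(i-1,2) + (-12)·C(i-1,3).
At i = 17: i-1 = 16, so t_{17} = 2 + 32 - 1920 - 6720 = -8606.

-8606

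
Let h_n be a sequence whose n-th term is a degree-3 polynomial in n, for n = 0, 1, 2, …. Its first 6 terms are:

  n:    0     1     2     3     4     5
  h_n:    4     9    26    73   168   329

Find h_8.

1st diffs: 5, 17, 47, 95, 161.
2nd diffs: 12, 30, 48, 66.
3rd diffs: 18, 18, 18 (constant).
Newton forward-difference form: h_n = 4 + 5·C(n,1) + 12·C(n,2) + 18·C(n,3).
At n = 8: n = 8, so h_8 = 4 + 40 + 336 + 1008 = 1388.

1388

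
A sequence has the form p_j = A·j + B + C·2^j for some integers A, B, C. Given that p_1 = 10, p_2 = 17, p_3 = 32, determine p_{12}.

16375

Plug in j = 1, 2, 3: A + B + 2C = 10; 2A + B + 4C = 17; 3A + B + 8C = 32.
Subtracting the first from the second: A + 2C = 7.
Subtracting the second from the third: A + 4C = 15.
Solving: C = 4, A = -1, then B = 3.
Hence p_{12} = -1·12 + 3 + 4·4096 = 16375.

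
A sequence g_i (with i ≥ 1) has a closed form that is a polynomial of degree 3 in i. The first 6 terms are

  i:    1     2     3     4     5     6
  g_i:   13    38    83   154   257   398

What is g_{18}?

1st diffs: 25, 45, 71, 103, 141.
2nd diffs: 20, 26, 32, 38.
3rd diffs: 6, 6, 6 (constant).
So g_i = i^3 + 4i^2 + 6i + 2.
Evaluating at i = 18 gives g_{18} = 7238.

7238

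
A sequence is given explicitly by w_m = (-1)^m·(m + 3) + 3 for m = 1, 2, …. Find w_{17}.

(-1)^17 = -1; m + 3 at m=17 is 20; so w_{17} = -17.

-17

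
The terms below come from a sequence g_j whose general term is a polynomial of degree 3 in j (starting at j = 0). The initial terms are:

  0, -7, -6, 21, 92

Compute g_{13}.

1st diffs: -7, 1, 27, 71.
2nd diffs: 8, 26, 44.
3rd diffs: 18, 18 (constant).
Newton forward-difference form: g_j = (-7)·C(j,1) + 8·C(j,2) + 18·C(j,3).
At j = 13: j = 13, so g_{13} = -91 + 624 + 5148 = 5681.

5681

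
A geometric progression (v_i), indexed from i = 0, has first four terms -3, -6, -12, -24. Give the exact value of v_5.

Common ratio r = 2.
v_i = (-3)·2^(i-0).
v_5 = (-3)·2^5 = -96.

-96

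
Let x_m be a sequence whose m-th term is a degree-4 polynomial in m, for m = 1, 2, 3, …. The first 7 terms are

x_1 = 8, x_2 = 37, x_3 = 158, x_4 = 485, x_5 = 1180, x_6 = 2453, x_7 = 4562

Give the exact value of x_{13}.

55268

1st diffs: 29, 121, 327, 695, 1273, 2109.
2nd diffs: 92, 206, 368, 578, 836.
3rd diffs: 114, 162, 210, 258.
4th diffs: 48, 48, 48 (constant).
Newton forward-difference form: x_m = 8 + 29·C(m-1,1) + 92·C(m-1,2) + 114·C(m-1,3) + 48·C(m-1,4).
At m = 13: m-1 = 12, so x_{13} = 8 + 348 + 6072 + 25080 + 23760 = 55268.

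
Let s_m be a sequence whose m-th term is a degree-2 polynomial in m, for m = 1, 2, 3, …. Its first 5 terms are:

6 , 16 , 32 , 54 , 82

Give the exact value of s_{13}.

522

1st diffs: 10, 16, 22, 28.
2nd diffs: 6, 6, 6 (constant).
So s_m = 3m^2 + m + 2.
Evaluating at m = 13 gives s_{13} = 522.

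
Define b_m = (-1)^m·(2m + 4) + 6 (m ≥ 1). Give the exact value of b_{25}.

-48

(-1)^25 = -1; 2m + 4 at m=25 is 54; so b_{25} = -48.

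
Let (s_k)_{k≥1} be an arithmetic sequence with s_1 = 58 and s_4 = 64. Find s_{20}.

Common difference d = (64 - 58) / (4 - 1) = 2.
s_k = 58 + (k - 1)·2.
s_{20} = 58 + 19·2 = 96.

96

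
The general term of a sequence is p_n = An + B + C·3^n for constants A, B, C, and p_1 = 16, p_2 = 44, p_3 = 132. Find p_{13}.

7971592

The three given values yield: A + B + 3C = 16; 2A + B + 9C = 44; 3A + B + 27C = 132.
Subtracting the first from the second: A + 6C = 28.
Subtracting the second from the third: A + 18C = 88.
Solving: C = 5, A = -2, then B = 3.
So p_n = -2·n + 3 + 5·3^n; at n=13 this is 7971592.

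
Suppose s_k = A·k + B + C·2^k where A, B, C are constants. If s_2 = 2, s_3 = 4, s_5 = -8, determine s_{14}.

-16306

Write the equations: 2A + B + 4C = 2; 3A + B + 8C = 4; 5A + B + 32C = -8.
Subtracting the first from the second: A + 4C = 2.
Subtracting the second from the third: 2A + 24C = -12.
Solving: C = -1, A = 6, then B = -6.
Therefore s_{14} = 84 + (-6) + (-1)·16384 = -16306.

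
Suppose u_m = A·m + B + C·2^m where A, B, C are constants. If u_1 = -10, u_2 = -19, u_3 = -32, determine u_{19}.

At m = 1, 2, 3: A + B + 2C = -10; 2A + B + 4C = -19; 3A + B + 8C = -32.
Subtracting the first from the second: A + 2C = -9.
Subtracting the second from the third: A + 4C = -13.
Solving: C = -2, A = -5, then B = -1.
Therefore u_{19} = -95 + (-1) + (-2)·524288 = -1048672.

-1048672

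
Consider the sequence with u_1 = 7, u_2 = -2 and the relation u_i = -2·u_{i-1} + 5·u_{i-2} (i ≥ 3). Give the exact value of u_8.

-14348

Iterate the recurrence:
u_3 = 39;  u_4 = -88;  u_5 = 371;  u_6 = -1182;  u_7 = 4219;  u_8 = -14348.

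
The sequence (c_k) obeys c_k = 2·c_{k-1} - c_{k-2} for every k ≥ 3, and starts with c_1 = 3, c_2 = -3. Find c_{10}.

-51

Applying the relation repeatedly:
c_3 = -9  c_4 = -15  c_5 = -21  c_6 = -27  c_7 = -33  c_8 = -39  c_9 = -45  c_{10} = -51.
(Characteristic roots are 1 and 1.)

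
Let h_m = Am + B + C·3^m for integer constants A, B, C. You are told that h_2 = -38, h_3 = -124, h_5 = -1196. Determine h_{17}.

-645700748

The three given values yield: 2A + B + 9C = -38; 3A + B + 27C = -124; 5A + B + 243C = -1196.
Subtracting the first from the second: A + 18C = -86.
Subtracting the second from the third: 2A + 216C = -1072.
Solving: C = -5, A = 4, then B = -1.
Hence h_{17} = 4·17 + (-1) + (-5)·129140163 = -645700748.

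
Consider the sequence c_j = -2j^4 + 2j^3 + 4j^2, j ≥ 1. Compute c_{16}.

-121856

c_{16} = -2·16^4 + 2·16^3 + 4·16^2 = -121856.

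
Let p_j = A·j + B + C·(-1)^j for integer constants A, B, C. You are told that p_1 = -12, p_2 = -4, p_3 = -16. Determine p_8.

-16

Write the equations: A + B - C = -12; 2A + B + C = -4; 3A + B - C = -16.
Subtracting the first from the second: A + 2C = 8.
Subtracting the second from the third: A - 2C = -12.
Solving: C = 5, A = -2, then B = -5.
So p_j = -2·j + (-5) + 5·(-1)^j; at j=8 this is -16.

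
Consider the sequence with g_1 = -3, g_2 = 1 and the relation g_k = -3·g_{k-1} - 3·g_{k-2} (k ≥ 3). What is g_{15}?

4374

Step forward from the initial values:
g_3 = 6  g_4 = -21  g_5 = 45  …  g_{12} = 1944  g_{13} = -2187  g_{14} = 729  g_{15} = 4374.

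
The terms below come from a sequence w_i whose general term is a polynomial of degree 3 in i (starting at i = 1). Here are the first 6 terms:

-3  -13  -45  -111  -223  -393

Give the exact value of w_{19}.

-13341

1st diffs: -10, -32, -66, -112, -170.
2nd diffs: -22, -34, -46, -58.
3rd diffs: -12, -12, -12 (constant).
Newton forward-difference form: w_i = -3 + (-10)·C(i-1,1) + (-22)·C(i-1,2) + (-12)·C(i-1,3).
At i = 19: i-1 = 18, so w_{19} = -3 - 180 - 3366 - 9792 = -13341.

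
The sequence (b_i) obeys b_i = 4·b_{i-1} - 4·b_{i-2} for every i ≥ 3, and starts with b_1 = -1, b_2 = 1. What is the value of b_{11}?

14336

Applying the relation repeatedly:
b_3 = 8; b_4 = 28; b_5 = 80; b_6 = 208; b_7 = 512; b_8 = 1216; b_9 = 2816; b_{10} = 6400; b_{11} = 14336.
(Characteristic roots are 2 and 2.)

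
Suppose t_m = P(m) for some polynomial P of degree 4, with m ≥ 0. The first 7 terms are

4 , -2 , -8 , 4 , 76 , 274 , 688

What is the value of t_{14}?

1st diffs: -6, -6, 12, 72, 198, 414.
2nd diffs: 0, 18, 60, 126, 216.
3rd diffs: 18, 42, 66, 90.
4th diffs: 24, 24, 24 (constant).
Newton forward-difference form: t_m = 4 + (-6)·C(m,1) + 18·C(m,3) + 24·C(m,4).
At m = 14: m = 14, so t_{14} = 4 - 84 + 6552 + 24024 = 30496.

30496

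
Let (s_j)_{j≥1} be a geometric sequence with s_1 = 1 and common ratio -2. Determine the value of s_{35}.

17179869184

s_j = 1·(-2)^(j-1).
s_{35} = 1·(-2)^34 = 17179869184.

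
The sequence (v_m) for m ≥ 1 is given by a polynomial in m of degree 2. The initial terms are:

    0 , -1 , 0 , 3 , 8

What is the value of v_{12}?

1st diffs: -1, 1, 3, 5.
2nd diffs: 2, 2, 2 (constant).
Newton forward-difference form: v_m = (-1)·C(m-1,1) + 2·C(m-1,2).
At m = 12: m-1 = 11, so v_{12} = -11 + 110 = 99.

99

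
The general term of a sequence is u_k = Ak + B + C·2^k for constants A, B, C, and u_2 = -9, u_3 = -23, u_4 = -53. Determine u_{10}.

The three given values yield: 2A + B + 4C = -9; 3A + B + 8C = -23; 4A + B + 16C = -53.
Subtracting the first from the second: A + 4C = -14.
Subtracting the second from the third: A + 8C = -30.
Solving: C = -4, A = 2, then B = 3.
Hence u_{10} = 2·10 + 3 + (-4)·1024 = -4073.

-4073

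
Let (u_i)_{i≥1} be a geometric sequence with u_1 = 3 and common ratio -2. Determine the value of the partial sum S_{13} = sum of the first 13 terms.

8193

u_i = 3·(-2)^(i-1).
S = 3·((-2)^13 - 1)/(-2 - 1) = 3·(-8192 - 1)/(-3) = 8193.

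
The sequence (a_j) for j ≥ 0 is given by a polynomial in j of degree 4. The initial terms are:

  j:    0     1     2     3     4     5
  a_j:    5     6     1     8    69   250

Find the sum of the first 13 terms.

42185

1st diffs: 1, -5, 7, 61, 181.
2nd diffs: -6, 12, 54, 120.
3rd diffs: 18, 42, 66.
4th diffs: 24, 24 (constant).
Newton forward-difference form: a_j = 5 + 1·C(j,1) + (-6)·C(j,2) + 18·C(j,3) + 24·C(j,4).
Continuing: …, 641, 1356, 2533, 4334, …, a_{12} = 15461.
Summing j = 0..12 (13 terms) gives 42185.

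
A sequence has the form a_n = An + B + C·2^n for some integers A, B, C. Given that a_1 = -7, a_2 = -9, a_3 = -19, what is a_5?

Write the equations: A + B + 2C = -7; 2A + B + 4C = -9; 3A + B + 8C = -19.
Subtracting the first from the second: A + 2C = -2.
Subtracting the second from the third: A + 4C = -10.
Solving: C = -4, A = 6, then B = -5.
Therefore a_5 = 30 + (-5) + (-4)·32 = -103.

-103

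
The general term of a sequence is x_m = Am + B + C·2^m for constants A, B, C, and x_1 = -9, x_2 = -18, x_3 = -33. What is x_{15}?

At m = 1, 2, 3: A + B + 2C = -9; 2A + B + 4C = -18; 3A + B + 8C = -33.
Subtracting the first from the second: A + 2C = -9.
Subtracting the second from the third: A + 4C = -15.
Solving: C = -3, A = -3, then B = 0.
So x_m = -3·m + 0 + (-3)·2^m; at m=15 this is -98349.

-98349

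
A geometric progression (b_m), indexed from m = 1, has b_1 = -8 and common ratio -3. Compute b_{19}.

-3099363912

b_m = (-8)·(-3)^(m-1).
b_{19} = (-8)·(-3)^18 = -3099363912.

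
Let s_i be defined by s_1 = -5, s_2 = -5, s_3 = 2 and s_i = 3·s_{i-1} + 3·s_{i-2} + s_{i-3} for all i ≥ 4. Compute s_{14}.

Applying the relation repeatedly:
s_4 = -14, s_5 = -41, s_6 = -163, …, s_{11} = -137138, s_{12} = -527614, s_{13} = -2029901, s_{14} = -7809683.

-7809683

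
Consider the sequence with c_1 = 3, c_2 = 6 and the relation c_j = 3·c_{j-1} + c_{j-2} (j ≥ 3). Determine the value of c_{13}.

3228123

Iterate the recurrence:
c_3 = 21, c_4 = 69, c_5 = 228, …, c_{10} = 89601, c_{11} = 295932, c_{12} = 977397, c_{13} = 3228123.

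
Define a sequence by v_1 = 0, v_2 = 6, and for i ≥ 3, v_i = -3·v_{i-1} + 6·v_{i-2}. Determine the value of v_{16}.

Compute successive terms:
v_3 = -18  v_4 = 90  v_5 = -378  …  v_{13} = -50978970  v_{14} = 222894666  v_{15} = -974557818  v_{16} = 4261041450.

4261041450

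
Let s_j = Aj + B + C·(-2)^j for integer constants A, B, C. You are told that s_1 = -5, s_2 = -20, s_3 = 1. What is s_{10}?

-2084

Plug in j = 1, 2, 3: A + B - 2C = -5; 2A + B + 4C = -20; 3A + B - 8C = 1.
Subtracting the first from the second: A + 6C = -15.
Subtracting the second from the third: A - 12C = 21.
Solving: C = -2, A = -3, then B = -6.
Hence s_{10} = -3·10 + (-6) + (-2)·1024 = -2084.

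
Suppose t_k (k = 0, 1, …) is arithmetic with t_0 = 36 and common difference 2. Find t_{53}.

t_k = 36 + (k - 0)·2.
t_{53} = 36 + 53·2 = 142.

142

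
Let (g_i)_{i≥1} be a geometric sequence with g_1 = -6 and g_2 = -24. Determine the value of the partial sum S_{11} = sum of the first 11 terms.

Common ratio r = 4.
g_i = (-6)·4^(i-1).
S = (-6)·(4^11 - 1)/(4 - 1) = (-6)·(4194304 - 1)/(3) = -8388606.

-8388606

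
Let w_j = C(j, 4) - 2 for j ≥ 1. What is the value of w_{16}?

C(16, 4) = 1820, so w_{16} = 1818.

1818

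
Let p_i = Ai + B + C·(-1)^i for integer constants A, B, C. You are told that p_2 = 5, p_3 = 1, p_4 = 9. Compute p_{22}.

Plug in i = 2, 3, 4: 2A + B + C = 5; 3A + B - C = 1; 4A + B + C = 9.
Subtracting the first from the second: A - 2C = -4.
Subtracting the second from the third: A + 2C = 8.
Solving: C = 3, A = 2, then B = -2.
So p_i = 2·i + (-2) + 3·(-1)^i; at i=22 this is 45.

45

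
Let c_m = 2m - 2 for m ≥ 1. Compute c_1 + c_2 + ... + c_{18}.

Over m = 1..18: Σm = 171.
Total = (2)·171 + (-2)·18 = 306.

306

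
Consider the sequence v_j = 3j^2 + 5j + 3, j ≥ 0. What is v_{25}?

v_{25} = 3·25^2 + 5·25 + 3 = 2003.

2003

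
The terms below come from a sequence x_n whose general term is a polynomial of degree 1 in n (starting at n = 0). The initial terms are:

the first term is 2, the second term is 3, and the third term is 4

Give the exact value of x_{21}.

1st diffs: 1, 1 (constant).
So x_n = n + 2.
Evaluating at n = 21 gives x_{21} = 23.

23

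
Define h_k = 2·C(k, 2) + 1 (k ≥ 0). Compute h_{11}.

111

C(11, 2) = 55, so h_{11} = 111.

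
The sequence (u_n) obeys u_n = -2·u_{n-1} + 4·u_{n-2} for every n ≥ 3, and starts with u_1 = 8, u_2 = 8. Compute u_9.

u_3 = 16, u_4 = 0, u_5 = 64, u_6 = -128, u_7 = 512, u_8 = -1536, u_9 = 5120.

5120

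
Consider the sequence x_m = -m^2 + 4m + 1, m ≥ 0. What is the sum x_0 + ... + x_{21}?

Over m = 0..21: Σm = 231, Σm² = 3311.
Total = (-1)·3311 + (4)·231 + (1)·22 = -2365.

-2365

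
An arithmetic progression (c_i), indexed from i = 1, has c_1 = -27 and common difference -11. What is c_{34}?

-390

c_i = -27 + (i - 1)·(-11).
c_{34} = -27 + 33·(-11) = -390.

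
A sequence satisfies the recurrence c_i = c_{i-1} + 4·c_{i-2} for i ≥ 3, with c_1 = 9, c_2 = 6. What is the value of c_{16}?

6520866

Iterate the recurrence:
c_3 = 42;  c_4 = 66;  c_5 = 234;  …;  c_{13} = 389034;  c_{14} = 992946;  c_{15} = 2549082;  c_{16} = 6520866.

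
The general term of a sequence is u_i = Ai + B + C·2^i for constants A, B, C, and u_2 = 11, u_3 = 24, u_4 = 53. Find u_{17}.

524238

At i = 2, 3, 4: 2A + B + 4C = 11; 3A + B + 8C = 24; 4A + B + 16C = 53.
Subtracting the first from the second: A + 4C = 13.
Subtracting the second from the third: A + 8C = 29.
Solving: C = 4, A = -3, then B = 1.
So u_i = -3·i + 1 + 4·2^i; at i=17 this is 524238.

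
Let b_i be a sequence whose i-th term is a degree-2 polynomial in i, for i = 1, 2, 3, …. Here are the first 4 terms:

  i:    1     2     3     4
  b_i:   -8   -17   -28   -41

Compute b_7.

-92

1st diffs: -9, -11, -13.
2nd diffs: -2, -2 (constant).
So b_i = -i^2 - 6i - 1.
Evaluating at i = 7 gives b_7 = -92.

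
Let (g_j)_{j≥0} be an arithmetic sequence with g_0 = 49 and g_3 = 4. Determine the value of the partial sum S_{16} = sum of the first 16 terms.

Common difference d = (4 - 49) / (3 - 0) = -15.
g_j = 49 + (j - 0)·(-15).
g_{15} = -176; S = 16·(49 + (-176))/2 = -1016.

-1016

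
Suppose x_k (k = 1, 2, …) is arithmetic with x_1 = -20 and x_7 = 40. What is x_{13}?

100

Common difference d = (40 - (-20)) / (7 - 1) = 10.
x_k = -20 + (k - 1)·10.
x_{13} = -20 + 12·10 = 100.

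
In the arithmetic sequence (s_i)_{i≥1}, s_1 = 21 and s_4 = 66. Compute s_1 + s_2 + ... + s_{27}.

Common difference d = (66 - 21) / (4 - 1) = 15.
s_i = 21 + (i - 1)·15.
s_{27} = 411; S = 27·(21 + 411)/2 = 5832.

5832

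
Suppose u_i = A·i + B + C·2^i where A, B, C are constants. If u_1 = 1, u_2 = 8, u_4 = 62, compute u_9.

The three given values yield: A + B + 2C = 1; 2A + B + 4C = 8; 4A + B + 16C = 62.
Subtracting the first from the second: A + 2C = 7.
Subtracting the second from the third: 2A + 12C = 54.
Solving: C = 5, A = -3, then B = -6.
So u_i = -3·i + (-6) + 5·2^i; at i=9 this is 2527.

2527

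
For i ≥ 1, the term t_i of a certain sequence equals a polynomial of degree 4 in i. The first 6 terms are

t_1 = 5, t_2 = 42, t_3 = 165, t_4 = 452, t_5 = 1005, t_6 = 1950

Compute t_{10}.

13010

1st diffs: 37, 123, 287, 553, 945.
2nd diffs: 86, 164, 266, 392.
3rd diffs: 78, 102, 126.
4th diffs: 24, 24 (constant).
So t_i = i^4 + 3i^3 + i.
Evaluating at i = 10 gives t_{10} = 13010.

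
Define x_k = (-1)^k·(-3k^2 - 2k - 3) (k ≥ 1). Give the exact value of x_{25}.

(-1)^25 = -1; -3k^2 - 2k - 3 at k=25 is -1928; so x_{25} = 1928.

1928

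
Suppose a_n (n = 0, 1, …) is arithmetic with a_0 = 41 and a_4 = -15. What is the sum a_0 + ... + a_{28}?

Common difference d = (-15 - 41) / (4 - 0) = -14.
a_n = 41 + (n - 0)·(-14).
a_{28} = -351; S = 29·(41 + (-351))/2 = -4495.

-4495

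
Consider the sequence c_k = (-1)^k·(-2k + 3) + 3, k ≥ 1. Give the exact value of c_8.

(-1)^8 = 1; -2k + 3 at k=8 is -13; so c_8 = -10.

-10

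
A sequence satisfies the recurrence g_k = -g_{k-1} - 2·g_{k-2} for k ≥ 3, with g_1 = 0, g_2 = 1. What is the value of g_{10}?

-17

Compute successive terms:
g_3 = -1, g_4 = -1, g_5 = 3, g_6 = -1, g_7 = -5, g_8 = 7, g_9 = 3, g_{10} = -17.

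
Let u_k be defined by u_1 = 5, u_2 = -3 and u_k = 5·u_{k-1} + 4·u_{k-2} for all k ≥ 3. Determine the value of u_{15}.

Step forward from the initial values:
u_3 = 5; u_4 = 13; u_5 = 85; …; u_{12} = 16415053; u_{13} = 93591445; u_{14} = 533617437; u_{15} = 3042452965.

3042452965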